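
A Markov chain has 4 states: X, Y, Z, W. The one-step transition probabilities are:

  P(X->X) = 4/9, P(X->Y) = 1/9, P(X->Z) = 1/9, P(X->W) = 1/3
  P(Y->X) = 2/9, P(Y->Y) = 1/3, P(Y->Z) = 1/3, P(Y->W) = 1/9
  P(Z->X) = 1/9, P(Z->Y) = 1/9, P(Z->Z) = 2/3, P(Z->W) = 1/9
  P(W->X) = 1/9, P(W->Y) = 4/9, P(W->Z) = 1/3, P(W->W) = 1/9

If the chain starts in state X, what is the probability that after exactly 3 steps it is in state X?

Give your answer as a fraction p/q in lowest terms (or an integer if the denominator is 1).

Answer: 167/729

Derivation:
Computing P^3 by repeated multiplication:
P^1 =
  X: [4/9, 1/9, 1/9, 1/3]
  Y: [2/9, 1/3, 1/3, 1/9]
  Z: [1/9, 1/9, 2/3, 1/9]
  W: [1/9, 4/9, 1/3, 1/9]
P^2 =
  X: [22/81, 20/81, 22/81, 17/81]
  Y: [2/9, 2/9, 32/81, 13/81]
  Z: [13/81, 14/81, 43/81, 11/81]
  W: [16/81, 20/81, 34/81, 11/81]
P^3 =
  X: [167/729, 172/729, 265/729, 125/729]
  Y: [17/81, 52/243, 101/243, 13/81]
  Z: [134/729, 142/729, 346/729, 107/729]
  W: [149/729, 154/729, 313/729, 113/729]

(P^3)[X -> X] = 167/729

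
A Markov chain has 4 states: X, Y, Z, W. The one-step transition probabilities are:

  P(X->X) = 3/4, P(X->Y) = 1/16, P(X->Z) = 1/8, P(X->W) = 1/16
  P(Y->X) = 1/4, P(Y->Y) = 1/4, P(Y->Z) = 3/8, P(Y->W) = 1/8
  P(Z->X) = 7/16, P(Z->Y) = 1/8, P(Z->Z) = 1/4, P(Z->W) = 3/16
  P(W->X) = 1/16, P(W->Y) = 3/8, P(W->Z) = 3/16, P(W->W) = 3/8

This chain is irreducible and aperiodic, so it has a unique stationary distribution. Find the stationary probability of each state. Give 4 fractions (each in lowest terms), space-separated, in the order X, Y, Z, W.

Answer: 316/607 265/1821 118/607 254/1821

Derivation:
The stationary distribution satisfies pi = pi * P, i.e.:
  pi_X = 3/4*pi_X + 1/4*pi_Y + 7/16*pi_Z + 1/16*pi_W
  pi_Y = 1/16*pi_X + 1/4*pi_Y + 1/8*pi_Z + 3/8*pi_W
  pi_Z = 1/8*pi_X + 3/8*pi_Y + 1/4*pi_Z + 3/16*pi_W
  pi_W = 1/16*pi_X + 1/8*pi_Y + 3/16*pi_Z + 3/8*pi_W
with normalization: pi_X + pi_Y + pi_Z + pi_W = 1.

Using the first 3 balance equations plus normalization, the linear system A*pi = b is:
  [-1/4, 1/4, 7/16, 1/16] . pi = 0
  [1/16, -3/4, 1/8, 3/8] . pi = 0
  [1/8, 3/8, -3/4, 3/16] . pi = 0
  [1, 1, 1, 1] . pi = 1

Solving yields:
  pi_X = 316/607
  pi_Y = 265/1821
  pi_Z = 118/607
  pi_W = 254/1821

Verification (pi * P):
  316/607*3/4 + 265/1821*1/4 + 118/607*7/16 + 254/1821*1/16 = 316/607 = pi_X  (ok)
  316/607*1/16 + 265/1821*1/4 + 118/607*1/8 + 254/1821*3/8 = 265/1821 = pi_Y  (ok)
  316/607*1/8 + 265/1821*3/8 + 118/607*1/4 + 254/1821*3/16 = 118/607 = pi_Z  (ok)
  316/607*1/16 + 265/1821*1/8 + 118/607*3/16 + 254/1821*3/8 = 254/1821 = pi_W  (ok)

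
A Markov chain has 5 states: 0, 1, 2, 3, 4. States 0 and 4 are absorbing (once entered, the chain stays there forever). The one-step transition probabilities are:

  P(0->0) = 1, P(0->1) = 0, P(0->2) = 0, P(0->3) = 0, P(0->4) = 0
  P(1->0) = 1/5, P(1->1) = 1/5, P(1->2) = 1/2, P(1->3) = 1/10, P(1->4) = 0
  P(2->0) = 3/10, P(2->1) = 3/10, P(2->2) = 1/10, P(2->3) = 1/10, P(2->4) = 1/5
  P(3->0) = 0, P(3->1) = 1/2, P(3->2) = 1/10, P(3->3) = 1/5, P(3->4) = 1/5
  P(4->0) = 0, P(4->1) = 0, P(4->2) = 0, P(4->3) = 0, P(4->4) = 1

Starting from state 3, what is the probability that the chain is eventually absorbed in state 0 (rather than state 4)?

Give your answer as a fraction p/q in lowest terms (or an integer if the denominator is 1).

Answer: 13/25

Derivation:
Let a_i = P(absorbed in 0 | start in state i).
Boundary conditions: a_0 = 1, a_4 = 0.
For each transient state i, a_i = sum_j P(i->j) * a_j:
  a_1 = 1/5*a_0 + 1/5*a_1 + 1/2*a_2 + 1/10*a_3 + 0*a_4
  a_2 = 3/10*a_0 + 3/10*a_1 + 1/10*a_2 + 1/10*a_3 + 1/5*a_4
  a_3 = 0*a_0 + 1/2*a_1 + 1/10*a_2 + 1/5*a_3 + 1/5*a_4

Substituting a_0 = 1 and a_4 = 0, rearrange to (I - Q) a = r where r[i] = P(i -> 0):
  [4/5, -1/2, -1/10] . (a_1, a_2, a_3) = 1/5
  [-3/10, 9/10, -1/10] . (a_1, a_2, a_3) = 3/10
  [-1/2, -1/10, 4/5] . (a_1, a_2, a_3) = 0

Solving yields:
  a_1 = 53/75
  a_2 = 47/75
  a_3 = 13/25

Starting state is 3, so the absorption probability is a_3 = 13/25.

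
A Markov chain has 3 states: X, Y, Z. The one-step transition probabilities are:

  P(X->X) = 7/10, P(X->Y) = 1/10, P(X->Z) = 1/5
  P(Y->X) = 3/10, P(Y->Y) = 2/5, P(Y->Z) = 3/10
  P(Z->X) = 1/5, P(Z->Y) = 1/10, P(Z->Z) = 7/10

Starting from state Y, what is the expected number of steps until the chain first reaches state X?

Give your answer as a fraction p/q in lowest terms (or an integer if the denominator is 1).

Let h_i = expected steps to first reach X from state i.
Boundary: h_X = 0.
First-step equations for the other states:
  h_Y = 1 + 3/10*h_X + 2/5*h_Y + 3/10*h_Z
  h_Z = 1 + 1/5*h_X + 1/10*h_Y + 7/10*h_Z

Substituting h_X = 0 and rearranging gives the linear system (I - Q) h = 1:
  [3/5, -3/10] . (h_Y, h_Z) = 1
  [-1/10, 3/10] . (h_Y, h_Z) = 1

Solving yields:
  h_Y = 4
  h_Z = 14/3

Starting state is Y, so the expected hitting time is h_Y = 4.

Answer: 4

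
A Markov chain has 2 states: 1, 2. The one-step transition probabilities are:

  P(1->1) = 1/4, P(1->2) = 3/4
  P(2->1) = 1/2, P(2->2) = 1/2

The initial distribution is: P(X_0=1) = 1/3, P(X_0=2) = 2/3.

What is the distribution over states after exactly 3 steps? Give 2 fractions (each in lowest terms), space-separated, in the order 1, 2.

Answer: 77/192 115/192

Derivation:
Propagating the distribution step by step (d_{t+1} = d_t * P):
d_0 = (1=1/3, 2=2/3)
  d_1[1] = 1/3*1/4 + 2/3*1/2 = 5/12
  d_1[2] = 1/3*3/4 + 2/3*1/2 = 7/12
d_1 = (1=5/12, 2=7/12)
  d_2[1] = 5/12*1/4 + 7/12*1/2 = 19/48
  d_2[2] = 5/12*3/4 + 7/12*1/2 = 29/48
d_2 = (1=19/48, 2=29/48)
  d_3[1] = 19/48*1/4 + 29/48*1/2 = 77/192
  d_3[2] = 19/48*3/4 + 29/48*1/2 = 115/192
d_3 = (1=77/192, 2=115/192)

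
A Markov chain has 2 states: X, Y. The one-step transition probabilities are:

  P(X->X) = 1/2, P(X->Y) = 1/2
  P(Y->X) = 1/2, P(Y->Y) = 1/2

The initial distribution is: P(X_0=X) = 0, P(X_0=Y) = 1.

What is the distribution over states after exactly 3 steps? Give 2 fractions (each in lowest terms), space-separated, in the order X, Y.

Propagating the distribution step by step (d_{t+1} = d_t * P):
d_0 = (X=0, Y=1)
  d_1[X] = 0*1/2 + 1*1/2 = 1/2
  d_1[Y] = 0*1/2 + 1*1/2 = 1/2
d_1 = (X=1/2, Y=1/2)
  d_2[X] = 1/2*1/2 + 1/2*1/2 = 1/2
  d_2[Y] = 1/2*1/2 + 1/2*1/2 = 1/2
d_2 = (X=1/2, Y=1/2)
  d_3[X] = 1/2*1/2 + 1/2*1/2 = 1/2
  d_3[Y] = 1/2*1/2 + 1/2*1/2 = 1/2
d_3 = (X=1/2, Y=1/2)

Answer: 1/2 1/2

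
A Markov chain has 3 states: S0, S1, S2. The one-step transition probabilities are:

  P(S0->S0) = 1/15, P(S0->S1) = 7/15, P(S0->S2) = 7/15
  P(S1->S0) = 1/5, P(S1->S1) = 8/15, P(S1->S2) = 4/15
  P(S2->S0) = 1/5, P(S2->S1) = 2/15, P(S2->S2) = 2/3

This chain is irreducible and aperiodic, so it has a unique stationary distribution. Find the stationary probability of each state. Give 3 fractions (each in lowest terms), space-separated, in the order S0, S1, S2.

Answer: 3/17 49/153 77/153

Derivation:
The stationary distribution satisfies pi = pi * P, i.e.:
  pi_S0 = 1/15*pi_S0 + 1/5*pi_S1 + 1/5*pi_S2
  pi_S1 = 7/15*pi_S0 + 8/15*pi_S1 + 2/15*pi_S2
  pi_S2 = 7/15*pi_S0 + 4/15*pi_S1 + 2/3*pi_S2
with normalization: pi_S0 + pi_S1 + pi_S2 = 1.

Using the first 2 balance equations plus normalization, the linear system A*pi = b is:
  [-14/15, 1/5, 1/5] . pi = 0
  [7/15, -7/15, 2/15] . pi = 0
  [1, 1, 1] . pi = 1

Solving yields:
  pi_S0 = 3/17
  pi_S1 = 49/153
  pi_S2 = 77/153

Verification (pi * P):
  3/17*1/15 + 49/153*1/5 + 77/153*1/5 = 3/17 = pi_S0  (ok)
  3/17*7/15 + 49/153*8/15 + 77/153*2/15 = 49/153 = pi_S1  (ok)
  3/17*7/15 + 49/153*4/15 + 77/153*2/3 = 77/153 = pi_S2  (ok)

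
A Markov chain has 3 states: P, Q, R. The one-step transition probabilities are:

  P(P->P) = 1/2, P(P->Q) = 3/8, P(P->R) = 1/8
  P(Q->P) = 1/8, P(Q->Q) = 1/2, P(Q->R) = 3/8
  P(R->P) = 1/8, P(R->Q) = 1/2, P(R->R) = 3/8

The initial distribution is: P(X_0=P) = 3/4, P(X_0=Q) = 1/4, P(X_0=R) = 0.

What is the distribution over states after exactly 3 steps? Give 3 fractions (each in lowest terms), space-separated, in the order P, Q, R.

Answer: 469/2048 953/2048 313/1024

Derivation:
Propagating the distribution step by step (d_{t+1} = d_t * P):
d_0 = (P=3/4, Q=1/4, R=0)
  d_1[P] = 3/4*1/2 + 1/4*1/8 + 0*1/8 = 13/32
  d_1[Q] = 3/4*3/8 + 1/4*1/2 + 0*1/2 = 13/32
  d_1[R] = 3/4*1/8 + 1/4*3/8 + 0*3/8 = 3/16
d_1 = (P=13/32, Q=13/32, R=3/16)
  d_2[P] = 13/32*1/2 + 13/32*1/8 + 3/16*1/8 = 71/256
  d_2[Q] = 13/32*3/8 + 13/32*1/2 + 3/16*1/2 = 115/256
  d_2[R] = 13/32*1/8 + 13/32*3/8 + 3/16*3/8 = 35/128
d_2 = (P=71/256, Q=115/256, R=35/128)
  d_3[P] = 71/256*1/2 + 115/256*1/8 + 35/128*1/8 = 469/2048
  d_3[Q] = 71/256*3/8 + 115/256*1/2 + 35/128*1/2 = 953/2048
  d_3[R] = 71/256*1/8 + 115/256*3/8 + 35/128*3/8 = 313/1024
d_3 = (P=469/2048, Q=953/2048, R=313/1024)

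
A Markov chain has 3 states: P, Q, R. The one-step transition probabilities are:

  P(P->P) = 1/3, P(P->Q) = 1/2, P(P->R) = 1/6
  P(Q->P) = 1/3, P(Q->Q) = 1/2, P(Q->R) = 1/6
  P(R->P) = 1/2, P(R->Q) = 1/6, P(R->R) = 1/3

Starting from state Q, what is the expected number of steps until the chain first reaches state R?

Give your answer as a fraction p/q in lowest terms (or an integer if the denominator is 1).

Answer: 6

Derivation:
Let h_i = expected steps to first reach R from state i.
Boundary: h_R = 0.
First-step equations for the other states:
  h_P = 1 + 1/3*h_P + 1/2*h_Q + 1/6*h_R
  h_Q = 1 + 1/3*h_P + 1/2*h_Q + 1/6*h_R

Substituting h_R = 0 and rearranging gives the linear system (I - Q) h = 1:
  [2/3, -1/2] . (h_P, h_Q) = 1
  [-1/3, 1/2] . (h_P, h_Q) = 1

Solving yields:
  h_P = 6
  h_Q = 6

Starting state is Q, so the expected hitting time is h_Q = 6.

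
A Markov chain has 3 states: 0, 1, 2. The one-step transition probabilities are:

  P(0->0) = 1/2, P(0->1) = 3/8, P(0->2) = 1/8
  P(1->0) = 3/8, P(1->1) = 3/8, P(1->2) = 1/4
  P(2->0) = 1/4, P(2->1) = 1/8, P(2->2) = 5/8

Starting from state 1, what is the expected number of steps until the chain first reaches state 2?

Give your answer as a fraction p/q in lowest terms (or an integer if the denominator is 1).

Let h_i = expected steps to first reach 2 from state i.
Boundary: h_2 = 0.
First-step equations for the other states:
  h_0 = 1 + 1/2*h_0 + 3/8*h_1 + 1/8*h_2
  h_1 = 1 + 3/8*h_0 + 3/8*h_1 + 1/4*h_2

Substituting h_2 = 0 and rearranging gives the linear system (I - Q) h = 1:
  [1/2, -3/8] . (h_0, h_1) = 1
  [-3/8, 5/8] . (h_0, h_1) = 1

Solving yields:
  h_0 = 64/11
  h_1 = 56/11

Starting state is 1, so the expected hitting time is h_1 = 56/11.

Answer: 56/11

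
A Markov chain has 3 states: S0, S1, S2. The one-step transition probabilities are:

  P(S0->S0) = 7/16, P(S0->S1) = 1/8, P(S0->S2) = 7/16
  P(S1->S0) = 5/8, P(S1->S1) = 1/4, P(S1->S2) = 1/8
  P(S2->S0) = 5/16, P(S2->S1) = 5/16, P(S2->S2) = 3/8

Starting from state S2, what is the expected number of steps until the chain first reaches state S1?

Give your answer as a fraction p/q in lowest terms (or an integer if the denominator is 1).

Answer: 224/55

Derivation:
Let h_i = expected steps to first reach S1 from state i.
Boundary: h_S1 = 0.
First-step equations for the other states:
  h_S0 = 1 + 7/16*h_S0 + 1/8*h_S1 + 7/16*h_S2
  h_S2 = 1 + 5/16*h_S0 + 5/16*h_S1 + 3/8*h_S2

Substituting h_S1 = 0 and rearranging gives the linear system (I - Q) h = 1:
  [9/16, -7/16] . (h_S0, h_S2) = 1
  [-5/16, 5/8] . (h_S0, h_S2) = 1

Solving yields:
  h_S0 = 272/55
  h_S2 = 224/55

Starting state is S2, so the expected hitting time is h_S2 = 224/55.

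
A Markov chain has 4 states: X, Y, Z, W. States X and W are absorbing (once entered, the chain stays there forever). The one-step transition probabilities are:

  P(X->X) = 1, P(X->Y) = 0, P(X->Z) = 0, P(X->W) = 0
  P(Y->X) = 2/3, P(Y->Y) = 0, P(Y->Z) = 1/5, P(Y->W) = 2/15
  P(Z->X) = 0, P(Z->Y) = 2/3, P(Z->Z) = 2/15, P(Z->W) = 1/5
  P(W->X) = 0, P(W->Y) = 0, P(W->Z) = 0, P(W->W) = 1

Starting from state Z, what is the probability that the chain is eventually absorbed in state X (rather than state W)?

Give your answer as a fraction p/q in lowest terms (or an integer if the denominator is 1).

Let a_i = P(absorbed in X | start in state i).
Boundary conditions: a_X = 1, a_W = 0.
For each transient state i, a_i = sum_j P(i->j) * a_j:
  a_Y = 2/3*a_X + 0*a_Y + 1/5*a_Z + 2/15*a_W
  a_Z = 0*a_X + 2/3*a_Y + 2/15*a_Z + 1/5*a_W

Substituting a_X = 1 and a_W = 0, rearrange to (I - Q) a = r where r[i] = P(i -> X):
  [1, -1/5] . (a_Y, a_Z) = 2/3
  [-2/3, 13/15] . (a_Y, a_Z) = 0

Solving yields:
  a_Y = 26/33
  a_Z = 20/33

Starting state is Z, so the absorption probability is a_Z = 20/33.

Answer: 20/33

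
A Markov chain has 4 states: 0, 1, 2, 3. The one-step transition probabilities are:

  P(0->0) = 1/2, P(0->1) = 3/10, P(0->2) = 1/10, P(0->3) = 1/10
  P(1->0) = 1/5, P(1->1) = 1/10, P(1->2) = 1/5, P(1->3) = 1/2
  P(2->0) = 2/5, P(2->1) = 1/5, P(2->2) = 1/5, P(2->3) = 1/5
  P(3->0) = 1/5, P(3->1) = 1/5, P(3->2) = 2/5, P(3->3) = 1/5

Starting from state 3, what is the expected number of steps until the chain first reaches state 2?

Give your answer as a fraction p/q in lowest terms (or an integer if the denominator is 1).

Answer: 11/3

Derivation:
Let h_i = expected steps to first reach 2 from state i.
Boundary: h_2 = 0.
First-step equations for the other states:
  h_0 = 1 + 1/2*h_0 + 3/10*h_1 + 1/10*h_2 + 1/10*h_3
  h_1 = 1 + 1/5*h_0 + 1/10*h_1 + 1/5*h_2 + 1/2*h_3
  h_3 = 1 + 1/5*h_0 + 1/5*h_1 + 2/5*h_2 + 1/5*h_3

Substituting h_2 = 0 and rearranging gives the linear system (I - Q) h = 1:
  [1/2, -3/10, -1/10] . (h_0, h_1, h_3) = 1
  [-1/5, 9/10, -1/2] . (h_0, h_1, h_3) = 1
  [-1/5, -1/5, 4/5] . (h_0, h_1, h_3) = 1

Solving yields:
  h_0 = 16/3
  h_1 = 13/3
  h_3 = 11/3

Starting state is 3, so the expected hitting time is h_3 = 11/3.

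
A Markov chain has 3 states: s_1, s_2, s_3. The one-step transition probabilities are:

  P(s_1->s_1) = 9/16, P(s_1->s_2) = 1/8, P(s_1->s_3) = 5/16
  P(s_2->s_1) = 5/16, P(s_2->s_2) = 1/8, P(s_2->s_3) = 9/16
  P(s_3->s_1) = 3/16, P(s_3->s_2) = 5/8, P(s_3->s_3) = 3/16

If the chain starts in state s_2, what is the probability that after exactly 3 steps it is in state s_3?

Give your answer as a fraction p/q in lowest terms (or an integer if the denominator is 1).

Answer: 389/1024

Derivation:
Computing P^3 by repeated multiplication:
P^1 =
  s_1: [9/16, 1/8, 5/16]
  s_2: [5/16, 1/8, 9/16]
  s_3: [3/16, 5/8, 3/16]
P^2 =
  s_1: [53/128, 9/32, 39/128]
  s_2: [41/128, 13/32, 35/128]
  s_3: [43/128, 7/32, 57/128]
P^3 =
  s_1: [387/1024, 71/256, 353/1024]
  s_2: [367/1024, 67/256, 389/1024]
  s_3: [349/1024, 89/256, 319/1024]

(P^3)[s_2 -> s_3] = 389/1024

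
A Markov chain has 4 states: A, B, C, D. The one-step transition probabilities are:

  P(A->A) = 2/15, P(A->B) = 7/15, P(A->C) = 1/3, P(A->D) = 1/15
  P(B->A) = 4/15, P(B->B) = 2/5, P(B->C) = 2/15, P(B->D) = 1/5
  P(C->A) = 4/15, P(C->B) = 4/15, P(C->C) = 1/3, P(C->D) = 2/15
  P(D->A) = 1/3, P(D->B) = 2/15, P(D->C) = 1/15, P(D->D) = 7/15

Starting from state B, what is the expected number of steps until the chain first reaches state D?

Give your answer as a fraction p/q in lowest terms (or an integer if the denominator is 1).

Answer: 306/47

Derivation:
Let h_i = expected steps to first reach D from state i.
Boundary: h_D = 0.
First-step equations for the other states:
  h_A = 1 + 2/15*h_A + 7/15*h_B + 1/3*h_C + 1/15*h_D
  h_B = 1 + 4/15*h_A + 2/5*h_B + 2/15*h_C + 1/5*h_D
  h_C = 1 + 4/15*h_A + 4/15*h_B + 1/3*h_C + 2/15*h_D

Substituting h_D = 0 and rearranging gives the linear system (I - Q) h = 1:
  [13/15, -7/15, -1/3] . (h_A, h_B, h_C) = 1
  [-4/15, 3/5, -2/15] . (h_A, h_B, h_C) = 1
  [-4/15, -4/15, 2/3] . (h_A, h_B, h_C) = 1

Solving yields:
  h_A = 693/94
  h_B = 306/47
  h_C = 663/94

Starting state is B, so the expected hitting time is h_B = 306/47.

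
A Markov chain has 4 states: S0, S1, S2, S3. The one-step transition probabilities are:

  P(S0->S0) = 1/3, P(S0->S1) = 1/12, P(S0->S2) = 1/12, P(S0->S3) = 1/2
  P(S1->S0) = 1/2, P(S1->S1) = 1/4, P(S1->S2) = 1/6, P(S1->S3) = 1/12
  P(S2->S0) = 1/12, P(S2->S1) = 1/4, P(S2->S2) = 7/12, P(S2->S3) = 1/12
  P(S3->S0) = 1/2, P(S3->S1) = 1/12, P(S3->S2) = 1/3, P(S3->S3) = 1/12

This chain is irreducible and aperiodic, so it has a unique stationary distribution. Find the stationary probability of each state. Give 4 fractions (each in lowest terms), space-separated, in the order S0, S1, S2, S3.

The stationary distribution satisfies pi = pi * P, i.e.:
  pi_S0 = 1/3*pi_S0 + 1/2*pi_S1 + 1/12*pi_S2 + 1/2*pi_S3
  pi_S1 = 1/12*pi_S0 + 1/4*pi_S1 + 1/4*pi_S2 + 1/12*pi_S3
  pi_S2 = 1/12*pi_S0 + 1/6*pi_S1 + 7/12*pi_S2 + 1/3*pi_S3
  pi_S3 = 1/2*pi_S0 + 1/12*pi_S1 + 1/12*pi_S2 + 1/12*pi_S3
with normalization: pi_S0 + pi_S1 + pi_S2 + pi_S3 = 1.

Using the first 3 balance equations plus normalization, the linear system A*pi = b is:
  [-2/3, 1/2, 1/12, 1/2] . pi = 0
  [1/12, -3/4, 1/4, 1/12] . pi = 0
  [1/12, 1/6, -5/12, 1/3] . pi = 0
  [1, 1, 1, 1] . pi = 1

Solving yields:
  pi_S0 = 17/53
  pi_S1 = 17/106
  pi_S2 = 16/53
  pi_S3 = 23/106

Verification (pi * P):
  17/53*1/3 + 17/106*1/2 + 16/53*1/12 + 23/106*1/2 = 17/53 = pi_S0  (ok)
  17/53*1/12 + 17/106*1/4 + 16/53*1/4 + 23/106*1/12 = 17/106 = pi_S1  (ok)
  17/53*1/12 + 17/106*1/6 + 16/53*7/12 + 23/106*1/3 = 16/53 = pi_S2  (ok)
  17/53*1/2 + 17/106*1/12 + 16/53*1/12 + 23/106*1/12 = 23/106 = pi_S3  (ok)

Answer: 17/53 17/106 16/53 23/106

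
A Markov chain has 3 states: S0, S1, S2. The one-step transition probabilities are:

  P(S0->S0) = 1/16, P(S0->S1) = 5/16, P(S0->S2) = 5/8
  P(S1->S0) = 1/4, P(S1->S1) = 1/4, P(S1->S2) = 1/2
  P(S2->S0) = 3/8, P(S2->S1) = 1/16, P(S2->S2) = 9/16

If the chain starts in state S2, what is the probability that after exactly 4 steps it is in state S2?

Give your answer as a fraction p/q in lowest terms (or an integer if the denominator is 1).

Answer: 37353/65536

Derivation:
Computing P^4 by repeated multiplication:
P^1 =
  S0: [1/16, 5/16, 5/8]
  S1: [1/4, 1/4, 1/2]
  S2: [3/8, 1/16, 9/16]
P^2 =
  S0: [81/256, 35/256, 35/64]
  S1: [17/64, 11/64, 9/16]
  S2: [1/4, 43/256, 149/256]
P^3 =
  S0: [1061/4096, 685/4096, 1175/2048]
  S1: [277/1024, 165/1024, 291/512]
  S2: [565/2048, 641/4096, 2325/4096]
P^4 =
  S0: [17901/65536, 10395/65536, 4655/8192]
  S1: [4429/16384, 2627/16384, 583/1024]
  S2: [4411/16384, 10539/65536, 37353/65536]

(P^4)[S2 -> S2] = 37353/65536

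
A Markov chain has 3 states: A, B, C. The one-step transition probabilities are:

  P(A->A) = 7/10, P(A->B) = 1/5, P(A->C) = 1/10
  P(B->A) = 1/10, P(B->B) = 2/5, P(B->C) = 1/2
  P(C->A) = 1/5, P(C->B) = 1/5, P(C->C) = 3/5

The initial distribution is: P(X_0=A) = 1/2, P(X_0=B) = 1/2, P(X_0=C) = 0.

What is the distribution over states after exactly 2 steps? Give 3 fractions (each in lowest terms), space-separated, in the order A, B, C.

Propagating the distribution step by step (d_{t+1} = d_t * P):
d_0 = (A=1/2, B=1/2, C=0)
  d_1[A] = 1/2*7/10 + 1/2*1/10 + 0*1/5 = 2/5
  d_1[B] = 1/2*1/5 + 1/2*2/5 + 0*1/5 = 3/10
  d_1[C] = 1/2*1/10 + 1/2*1/2 + 0*3/5 = 3/10
d_1 = (A=2/5, B=3/10, C=3/10)
  d_2[A] = 2/5*7/10 + 3/10*1/10 + 3/10*1/5 = 37/100
  d_2[B] = 2/5*1/5 + 3/10*2/5 + 3/10*1/5 = 13/50
  d_2[C] = 2/5*1/10 + 3/10*1/2 + 3/10*3/5 = 37/100
d_2 = (A=37/100, B=13/50, C=37/100)

Answer: 37/100 13/50 37/100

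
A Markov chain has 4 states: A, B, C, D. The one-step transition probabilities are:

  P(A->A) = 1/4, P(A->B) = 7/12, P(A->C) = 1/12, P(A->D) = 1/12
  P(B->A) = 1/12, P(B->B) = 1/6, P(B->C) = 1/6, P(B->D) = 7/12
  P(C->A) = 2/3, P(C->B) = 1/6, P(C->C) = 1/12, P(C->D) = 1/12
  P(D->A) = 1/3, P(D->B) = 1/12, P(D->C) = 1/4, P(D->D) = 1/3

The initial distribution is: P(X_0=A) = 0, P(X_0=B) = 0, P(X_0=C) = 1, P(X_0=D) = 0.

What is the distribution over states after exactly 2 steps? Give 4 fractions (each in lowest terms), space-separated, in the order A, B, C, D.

Answer: 19/72 7/16 1/9 3/16

Derivation:
Propagating the distribution step by step (d_{t+1} = d_t * P):
d_0 = (A=0, B=0, C=1, D=0)
  d_1[A] = 0*1/4 + 0*1/12 + 1*2/3 + 0*1/3 = 2/3
  d_1[B] = 0*7/12 + 0*1/6 + 1*1/6 + 0*1/12 = 1/6
  d_1[C] = 0*1/12 + 0*1/6 + 1*1/12 + 0*1/4 = 1/12
  d_1[D] = 0*1/12 + 0*7/12 + 1*1/12 + 0*1/3 = 1/12
d_1 = (A=2/3, B=1/6, C=1/12, D=1/12)
  d_2[A] = 2/3*1/4 + 1/6*1/12 + 1/12*2/3 + 1/12*1/3 = 19/72
  d_2[B] = 2/3*7/12 + 1/6*1/6 + 1/12*1/6 + 1/12*1/12 = 7/16
  d_2[C] = 2/3*1/12 + 1/6*1/6 + 1/12*1/12 + 1/12*1/4 = 1/9
  d_2[D] = 2/3*1/12 + 1/6*7/12 + 1/12*1/12 + 1/12*1/3 = 3/16
d_2 = (A=19/72, B=7/16, C=1/9, D=3/16)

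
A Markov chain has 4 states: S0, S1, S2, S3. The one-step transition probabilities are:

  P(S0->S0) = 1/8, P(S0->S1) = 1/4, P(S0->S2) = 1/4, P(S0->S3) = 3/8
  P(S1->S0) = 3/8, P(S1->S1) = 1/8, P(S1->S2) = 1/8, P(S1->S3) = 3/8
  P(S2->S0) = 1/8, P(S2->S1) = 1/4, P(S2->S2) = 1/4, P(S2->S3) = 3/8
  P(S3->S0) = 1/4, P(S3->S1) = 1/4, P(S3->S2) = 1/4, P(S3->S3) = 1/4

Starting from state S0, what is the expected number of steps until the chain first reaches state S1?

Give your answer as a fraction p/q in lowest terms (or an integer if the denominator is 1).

Answer: 4

Derivation:
Let h_i = expected steps to first reach S1 from state i.
Boundary: h_S1 = 0.
First-step equations for the other states:
  h_S0 = 1 + 1/8*h_S0 + 1/4*h_S1 + 1/4*h_S2 + 3/8*h_S3
  h_S2 = 1 + 1/8*h_S0 + 1/4*h_S1 + 1/4*h_S2 + 3/8*h_S3
  h_S3 = 1 + 1/4*h_S0 + 1/4*h_S1 + 1/4*h_S2 + 1/4*h_S3

Substituting h_S1 = 0 and rearranging gives the linear system (I - Q) h = 1:
  [7/8, -1/4, -3/8] . (h_S0, h_S2, h_S3) = 1
  [-1/8, 3/4, -3/8] . (h_S0, h_S2, h_S3) = 1
  [-1/4, -1/4, 3/4] . (h_S0, h_S2, h_S3) = 1

Solving yields:
  h_S0 = 4
  h_S2 = 4
  h_S3 = 4

Starting state is S0, so the expected hitting time is h_S0 = 4.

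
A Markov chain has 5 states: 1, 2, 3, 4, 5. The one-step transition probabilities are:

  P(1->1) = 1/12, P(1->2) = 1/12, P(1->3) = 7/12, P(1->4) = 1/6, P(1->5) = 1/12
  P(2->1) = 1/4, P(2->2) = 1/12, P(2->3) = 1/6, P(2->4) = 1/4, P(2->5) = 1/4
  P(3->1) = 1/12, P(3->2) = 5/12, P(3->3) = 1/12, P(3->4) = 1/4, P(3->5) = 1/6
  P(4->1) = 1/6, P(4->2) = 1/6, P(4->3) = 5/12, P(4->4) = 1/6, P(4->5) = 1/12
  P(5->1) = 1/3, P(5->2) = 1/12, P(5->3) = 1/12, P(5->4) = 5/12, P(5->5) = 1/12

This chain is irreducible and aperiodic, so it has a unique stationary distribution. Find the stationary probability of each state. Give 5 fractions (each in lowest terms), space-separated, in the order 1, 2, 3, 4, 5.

The stationary distribution satisfies pi = pi * P, i.e.:
  pi_1 = 1/12*pi_1 + 1/4*pi_2 + 1/12*pi_3 + 1/6*pi_4 + 1/3*pi_5
  pi_2 = 1/12*pi_1 + 1/12*pi_2 + 5/12*pi_3 + 1/6*pi_4 + 1/12*pi_5
  pi_3 = 7/12*pi_1 + 1/6*pi_2 + 1/12*pi_3 + 5/12*pi_4 + 1/12*pi_5
  pi_4 = 1/6*pi_1 + 1/4*pi_2 + 1/4*pi_3 + 1/6*pi_4 + 5/12*pi_5
  pi_5 = 1/12*pi_1 + 1/4*pi_2 + 1/6*pi_3 + 1/12*pi_4 + 1/12*pi_5
with normalization: pi_1 + pi_2 + pi_3 + pi_4 + pi_5 = 1.

Using the first 4 balance equations plus normalization, the linear system A*pi = b is:
  [-11/12, 1/4, 1/12, 1/6, 1/3] . pi = 0
  [1/12, -11/12, 5/12, 1/6, 1/12] . pi = 0
  [7/12, 1/6, -11/12, 5/12, 1/12] . pi = 0
  [1/6, 1/4, 1/4, -5/6, 5/12] . pi = 0
  [1, 1, 1, 1, 1] . pi = 1

Solving yields:
  pi_1 = 6044/35685
  pi_2 = 2273/11895
  pi_3 = 209/793
  pi_4 = 947/3965
  pi_5 = 4894/35685

Verification (pi * P):
  6044/35685*1/12 + 2273/11895*1/4 + 209/793*1/12 + 947/3965*1/6 + 4894/35685*1/3 = 6044/35685 = pi_1  (ok)
  6044/35685*1/12 + 2273/11895*1/12 + 209/793*5/12 + 947/3965*1/6 + 4894/35685*1/12 = 2273/11895 = pi_2  (ok)
  6044/35685*7/12 + 2273/11895*1/6 + 209/793*1/12 + 947/3965*5/12 + 4894/35685*1/12 = 209/793 = pi_3  (ok)
  6044/35685*1/6 + 2273/11895*1/4 + 209/793*1/4 + 947/3965*1/6 + 4894/35685*5/12 = 947/3965 = pi_4  (ok)
  6044/35685*1/12 + 2273/11895*1/4 + 209/793*1/6 + 947/3965*1/12 + 4894/35685*1/12 = 4894/35685 = pi_5  (ok)

Answer: 6044/35685 2273/11895 209/793 947/3965 4894/35685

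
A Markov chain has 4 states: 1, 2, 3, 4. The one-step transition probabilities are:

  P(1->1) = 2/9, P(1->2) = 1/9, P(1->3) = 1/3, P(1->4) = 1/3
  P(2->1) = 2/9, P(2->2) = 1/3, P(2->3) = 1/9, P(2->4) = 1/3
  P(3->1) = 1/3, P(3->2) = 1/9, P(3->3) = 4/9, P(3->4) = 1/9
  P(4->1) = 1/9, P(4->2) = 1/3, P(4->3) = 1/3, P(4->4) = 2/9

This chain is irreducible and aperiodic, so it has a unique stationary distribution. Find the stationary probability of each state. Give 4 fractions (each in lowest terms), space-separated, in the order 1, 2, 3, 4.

The stationary distribution satisfies pi = pi * P, i.e.:
  pi_1 = 2/9*pi_1 + 2/9*pi_2 + 1/3*pi_3 + 1/9*pi_4
  pi_2 = 1/9*pi_1 + 1/3*pi_2 + 1/9*pi_3 + 1/3*pi_4
  pi_3 = 1/3*pi_1 + 1/9*pi_2 + 4/9*pi_3 + 1/3*pi_4
  pi_4 = 1/3*pi_1 + 1/3*pi_2 + 1/9*pi_3 + 2/9*pi_4
with normalization: pi_1 + pi_2 + pi_3 + pi_4 = 1.

Using the first 3 balance equations plus normalization, the linear system A*pi = b is:
  [-7/9, 2/9, 1/3, 1/9] . pi = 0
  [1/9, -2/3, 1/9, 1/3] . pi = 0
  [1/3, 1/9, -5/9, 1/3] . pi = 0
  [1, 1, 1, 1] . pi = 1

Solving yields:
  pi_1 = 16/69
  pi_2 = 29/138
  pi_3 = 89/276
  pi_4 = 65/276

Verification (pi * P):
  16/69*2/9 + 29/138*2/9 + 89/276*1/3 + 65/276*1/9 = 16/69 = pi_1  (ok)
  16/69*1/9 + 29/138*1/3 + 89/276*1/9 + 65/276*1/3 = 29/138 = pi_2  (ok)
  16/69*1/3 + 29/138*1/9 + 89/276*4/9 + 65/276*1/3 = 89/276 = pi_3  (ok)
  16/69*1/3 + 29/138*1/3 + 89/276*1/9 + 65/276*2/9 = 65/276 = pi_4  (ok)

Answer: 16/69 29/138 89/276 65/276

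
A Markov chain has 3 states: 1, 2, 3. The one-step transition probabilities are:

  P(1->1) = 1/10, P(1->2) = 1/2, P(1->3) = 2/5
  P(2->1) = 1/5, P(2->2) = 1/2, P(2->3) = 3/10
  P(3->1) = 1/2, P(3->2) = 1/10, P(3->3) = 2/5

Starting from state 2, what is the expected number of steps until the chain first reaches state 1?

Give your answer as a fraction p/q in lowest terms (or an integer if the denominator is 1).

Let h_i = expected steps to first reach 1 from state i.
Boundary: h_1 = 0.
First-step equations for the other states:
  h_2 = 1 + 1/5*h_1 + 1/2*h_2 + 3/10*h_3
  h_3 = 1 + 1/2*h_1 + 1/10*h_2 + 2/5*h_3

Substituting h_1 = 0 and rearranging gives the linear system (I - Q) h = 1:
  [1/2, -3/10] . (h_2, h_3) = 1
  [-1/10, 3/5] . (h_2, h_3) = 1

Solving yields:
  h_2 = 10/3
  h_3 = 20/9

Starting state is 2, so the expected hitting time is h_2 = 10/3.

Answer: 10/3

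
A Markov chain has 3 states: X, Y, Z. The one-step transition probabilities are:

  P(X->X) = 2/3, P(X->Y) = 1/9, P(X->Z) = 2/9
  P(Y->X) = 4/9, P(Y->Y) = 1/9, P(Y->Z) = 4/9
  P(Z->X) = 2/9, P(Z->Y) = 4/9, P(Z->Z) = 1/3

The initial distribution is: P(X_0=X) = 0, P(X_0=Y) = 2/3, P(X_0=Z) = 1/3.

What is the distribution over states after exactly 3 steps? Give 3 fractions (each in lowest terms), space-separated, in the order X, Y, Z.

Answer: 1030/2187 158/729 683/2187

Derivation:
Propagating the distribution step by step (d_{t+1} = d_t * P):
d_0 = (X=0, Y=2/3, Z=1/3)
  d_1[X] = 0*2/3 + 2/3*4/9 + 1/3*2/9 = 10/27
  d_1[Y] = 0*1/9 + 2/3*1/9 + 1/3*4/9 = 2/9
  d_1[Z] = 0*2/9 + 2/3*4/9 + 1/3*1/3 = 11/27
d_1 = (X=10/27, Y=2/9, Z=11/27)
  d_2[X] = 10/27*2/3 + 2/9*4/9 + 11/27*2/9 = 106/243
  d_2[Y] = 10/27*1/9 + 2/9*1/9 + 11/27*4/9 = 20/81
  d_2[Z] = 10/27*2/9 + 2/9*4/9 + 11/27*1/3 = 77/243
d_2 = (X=106/243, Y=20/81, Z=77/243)
  d_3[X] = 106/243*2/3 + 20/81*4/9 + 77/243*2/9 = 1030/2187
  d_3[Y] = 106/243*1/9 + 20/81*1/9 + 77/243*4/9 = 158/729
  d_3[Z] = 106/243*2/9 + 20/81*4/9 + 77/243*1/3 = 683/2187
d_3 = (X=1030/2187, Y=158/729, Z=683/2187)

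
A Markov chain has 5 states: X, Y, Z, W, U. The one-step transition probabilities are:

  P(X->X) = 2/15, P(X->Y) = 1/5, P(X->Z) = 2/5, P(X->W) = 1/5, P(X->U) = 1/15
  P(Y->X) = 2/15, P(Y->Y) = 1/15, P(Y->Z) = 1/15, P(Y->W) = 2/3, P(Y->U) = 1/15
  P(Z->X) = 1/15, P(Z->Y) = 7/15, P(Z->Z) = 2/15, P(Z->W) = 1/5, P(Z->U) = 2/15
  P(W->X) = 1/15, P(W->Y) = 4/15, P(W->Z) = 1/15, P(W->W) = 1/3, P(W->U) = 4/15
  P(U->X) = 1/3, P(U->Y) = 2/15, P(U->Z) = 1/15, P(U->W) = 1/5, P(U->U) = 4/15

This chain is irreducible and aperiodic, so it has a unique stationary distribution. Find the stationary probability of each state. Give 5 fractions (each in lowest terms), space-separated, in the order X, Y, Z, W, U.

The stationary distribution satisfies pi = pi * P, i.e.:
  pi_X = 2/15*pi_X + 2/15*pi_Y + 1/15*pi_Z + 1/15*pi_W + 1/3*pi_U
  pi_Y = 1/5*pi_X + 1/15*pi_Y + 7/15*pi_Z + 4/15*pi_W + 2/15*pi_U
  pi_Z = 2/5*pi_X + 1/15*pi_Y + 2/15*pi_Z + 1/15*pi_W + 1/15*pi_U
  pi_W = 1/5*pi_X + 2/3*pi_Y + 1/5*pi_Z + 1/3*pi_W + 1/5*pi_U
  pi_U = 1/15*pi_X + 1/15*pi_Y + 2/15*pi_Z + 4/15*pi_W + 4/15*pi_U
with normalization: pi_X + pi_Y + pi_Z + pi_W + pi_U = 1.

Using the first 4 balance equations plus normalization, the linear system A*pi = b is:
  [-13/15, 2/15, 1/15, 1/15, 1/3] . pi = 0
  [1/5, -14/15, 7/15, 4/15, 2/15] . pi = 0
  [2/5, 1/15, -13/15, 1/15, 1/15] . pi = 0
  [1/5, 2/3, 1/5, -2/3, 1/5] . pi = 0
  [1, 1, 1, 1, 1] . pi = 1

Solving yields:
  pi_X = 7653/55381
  pi_Y = 11889/55381
  pi_Z = 6689/55381
  pi_W = 19182/55381
  pi_U = 9968/55381

Verification (pi * P):
  7653/55381*2/15 + 11889/55381*2/15 + 6689/55381*1/15 + 19182/55381*1/15 + 9968/55381*1/3 = 7653/55381 = pi_X  (ok)
  7653/55381*1/5 + 11889/55381*1/15 + 6689/55381*7/15 + 19182/55381*4/15 + 9968/55381*2/15 = 11889/55381 = pi_Y  (ok)
  7653/55381*2/5 + 11889/55381*1/15 + 6689/55381*2/15 + 19182/55381*1/15 + 9968/55381*1/15 = 6689/55381 = pi_Z  (ok)
  7653/55381*1/5 + 11889/55381*2/3 + 6689/55381*1/5 + 19182/55381*1/3 + 9968/55381*1/5 = 19182/55381 = pi_W  (ok)
  7653/55381*1/15 + 11889/55381*1/15 + 6689/55381*2/15 + 19182/55381*4/15 + 9968/55381*4/15 = 9968/55381 = pi_U  (ok)

Answer: 7653/55381 11889/55381 6689/55381 19182/55381 9968/55381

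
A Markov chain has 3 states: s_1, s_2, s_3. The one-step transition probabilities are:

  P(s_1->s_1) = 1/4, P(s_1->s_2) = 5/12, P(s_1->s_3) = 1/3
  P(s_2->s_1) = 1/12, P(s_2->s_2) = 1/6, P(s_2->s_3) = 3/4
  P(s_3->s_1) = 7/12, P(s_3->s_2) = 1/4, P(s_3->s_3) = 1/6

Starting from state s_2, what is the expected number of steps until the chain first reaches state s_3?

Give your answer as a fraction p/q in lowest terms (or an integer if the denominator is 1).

Answer: 24/17

Derivation:
Let h_i = expected steps to first reach s_3 from state i.
Boundary: h_s_3 = 0.
First-step equations for the other states:
  h_s_1 = 1 + 1/4*h_s_1 + 5/12*h_s_2 + 1/3*h_s_3
  h_s_2 = 1 + 1/12*h_s_1 + 1/6*h_s_2 + 3/4*h_s_3

Substituting h_s_3 = 0 and rearranging gives the linear system (I - Q) h = 1:
  [3/4, -5/12] . (h_s_1, h_s_2) = 1
  [-1/12, 5/6] . (h_s_1, h_s_2) = 1

Solving yields:
  h_s_1 = 36/17
  h_s_2 = 24/17

Starting state is s_2, so the expected hitting time is h_s_2 = 24/17.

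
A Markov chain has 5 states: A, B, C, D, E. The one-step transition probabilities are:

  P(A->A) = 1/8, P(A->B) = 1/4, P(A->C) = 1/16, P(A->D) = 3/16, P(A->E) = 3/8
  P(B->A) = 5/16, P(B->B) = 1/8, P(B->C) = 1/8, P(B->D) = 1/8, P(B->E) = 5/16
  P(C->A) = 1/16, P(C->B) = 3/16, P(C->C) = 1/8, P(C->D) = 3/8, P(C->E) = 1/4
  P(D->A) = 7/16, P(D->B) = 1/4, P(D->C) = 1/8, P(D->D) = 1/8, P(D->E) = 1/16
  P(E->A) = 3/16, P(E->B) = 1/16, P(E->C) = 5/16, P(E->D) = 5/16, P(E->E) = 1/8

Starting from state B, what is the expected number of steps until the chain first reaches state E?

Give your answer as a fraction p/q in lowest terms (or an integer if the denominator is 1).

Answer: 597/167

Derivation:
Let h_i = expected steps to first reach E from state i.
Boundary: h_E = 0.
First-step equations for the other states:
  h_A = 1 + 1/8*h_A + 1/4*h_B + 1/16*h_C + 3/16*h_D + 3/8*h_E
  h_B = 1 + 5/16*h_A + 1/8*h_B + 1/8*h_C + 1/8*h_D + 5/16*h_E
  h_C = 1 + 1/16*h_A + 3/16*h_B + 1/8*h_C + 3/8*h_D + 1/4*h_E
  h_D = 1 + 7/16*h_A + 1/4*h_B + 1/8*h_C + 1/8*h_D + 1/16*h_E

Substituting h_E = 0 and rearranging gives the linear system (I - Q) h = 1:
  [7/8, -1/4, -1/16, -3/16] . (h_A, h_B, h_C, h_D) = 1
  [-5/16, 7/8, -1/8, -1/8] . (h_A, h_B, h_C, h_D) = 1
  [-1/16, -3/16, 7/8, -3/8] . (h_A, h_B, h_C, h_D) = 1
  [-7/16, -1/4, -1/8, 7/8] . (h_A, h_B, h_C, h_D) = 1

Solving yields:
  h_A = 569/167
  h_B = 597/167
  h_C = 2711/668
  h_D = 2971/668

Starting state is B, so the expected hitting time is h_B = 597/167.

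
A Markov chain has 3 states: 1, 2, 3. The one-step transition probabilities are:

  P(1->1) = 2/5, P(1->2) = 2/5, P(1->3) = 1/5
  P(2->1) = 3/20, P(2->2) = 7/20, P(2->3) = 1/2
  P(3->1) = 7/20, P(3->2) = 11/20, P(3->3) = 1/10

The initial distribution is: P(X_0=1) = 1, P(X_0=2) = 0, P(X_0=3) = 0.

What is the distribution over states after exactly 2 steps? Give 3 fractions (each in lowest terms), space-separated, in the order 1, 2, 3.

Propagating the distribution step by step (d_{t+1} = d_t * P):
d_0 = (1=1, 2=0, 3=0)
  d_1[1] = 1*2/5 + 0*3/20 + 0*7/20 = 2/5
  d_1[2] = 1*2/5 + 0*7/20 + 0*11/20 = 2/5
  d_1[3] = 1*1/5 + 0*1/2 + 0*1/10 = 1/5
d_1 = (1=2/5, 2=2/5, 3=1/5)
  d_2[1] = 2/5*2/5 + 2/5*3/20 + 1/5*7/20 = 29/100
  d_2[2] = 2/5*2/5 + 2/5*7/20 + 1/5*11/20 = 41/100
  d_2[3] = 2/5*1/5 + 2/5*1/2 + 1/5*1/10 = 3/10
d_2 = (1=29/100, 2=41/100, 3=3/10)

Answer: 29/100 41/100 3/10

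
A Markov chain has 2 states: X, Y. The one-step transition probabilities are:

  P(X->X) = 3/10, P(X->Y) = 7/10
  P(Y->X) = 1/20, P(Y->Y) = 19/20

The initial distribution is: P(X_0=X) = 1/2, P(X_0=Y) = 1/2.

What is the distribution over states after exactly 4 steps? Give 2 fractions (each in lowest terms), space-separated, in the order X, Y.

Propagating the distribution step by step (d_{t+1} = d_t * P):
d_0 = (X=1/2, Y=1/2)
  d_1[X] = 1/2*3/10 + 1/2*1/20 = 7/40
  d_1[Y] = 1/2*7/10 + 1/2*19/20 = 33/40
d_1 = (X=7/40, Y=33/40)
  d_2[X] = 7/40*3/10 + 33/40*1/20 = 3/32
  d_2[Y] = 7/40*7/10 + 33/40*19/20 = 29/32
d_2 = (X=3/32, Y=29/32)
  d_3[X] = 3/32*3/10 + 29/32*1/20 = 47/640
  d_3[Y] = 3/32*7/10 + 29/32*19/20 = 593/640
d_3 = (X=47/640, Y=593/640)
  d_4[X] = 47/640*3/10 + 593/640*1/20 = 35/512
  d_4[Y] = 47/640*7/10 + 593/640*19/20 = 477/512
d_4 = (X=35/512, Y=477/512)

Answer: 35/512 477/512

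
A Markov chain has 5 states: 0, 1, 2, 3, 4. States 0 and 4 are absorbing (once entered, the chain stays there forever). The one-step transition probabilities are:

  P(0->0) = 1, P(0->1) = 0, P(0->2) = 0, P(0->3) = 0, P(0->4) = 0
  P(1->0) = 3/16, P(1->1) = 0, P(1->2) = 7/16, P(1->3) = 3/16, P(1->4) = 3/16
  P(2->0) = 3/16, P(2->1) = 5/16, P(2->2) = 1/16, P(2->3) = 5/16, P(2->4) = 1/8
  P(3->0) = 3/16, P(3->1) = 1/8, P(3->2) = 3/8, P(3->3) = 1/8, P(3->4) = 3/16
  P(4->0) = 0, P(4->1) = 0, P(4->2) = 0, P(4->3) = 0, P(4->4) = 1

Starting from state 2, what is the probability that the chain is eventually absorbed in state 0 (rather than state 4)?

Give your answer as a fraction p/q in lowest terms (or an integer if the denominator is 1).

Let a_i = P(absorbed in 0 | start in state i).
Boundary conditions: a_0 = 1, a_4 = 0.
For each transient state i, a_i = sum_j P(i->j) * a_j:
  a_1 = 3/16*a_0 + 0*a_1 + 7/16*a_2 + 3/16*a_3 + 3/16*a_4
  a_2 = 3/16*a_0 + 5/16*a_1 + 1/16*a_2 + 5/16*a_3 + 1/8*a_4
  a_3 = 3/16*a_0 + 1/8*a_1 + 3/8*a_2 + 1/8*a_3 + 3/16*a_4

Substituting a_0 = 1 and a_4 = 0, rearrange to (I - Q) a = r where r[i] = P(i -> 0):
  [1, -7/16, -3/16] . (a_1, a_2, a_3) = 3/16
  [-5/16, 15/16, -5/16] . (a_1, a_2, a_3) = 3/16
  [-1/8, -3/8, 7/8] . (a_1, a_2, a_3) = 3/16

Solving yields:
  a_1 = 282/535
  a_2 = 1179/2140
  a_3 = 225/428

Starting state is 2, so the absorption probability is a_2 = 1179/2140.

Answer: 1179/2140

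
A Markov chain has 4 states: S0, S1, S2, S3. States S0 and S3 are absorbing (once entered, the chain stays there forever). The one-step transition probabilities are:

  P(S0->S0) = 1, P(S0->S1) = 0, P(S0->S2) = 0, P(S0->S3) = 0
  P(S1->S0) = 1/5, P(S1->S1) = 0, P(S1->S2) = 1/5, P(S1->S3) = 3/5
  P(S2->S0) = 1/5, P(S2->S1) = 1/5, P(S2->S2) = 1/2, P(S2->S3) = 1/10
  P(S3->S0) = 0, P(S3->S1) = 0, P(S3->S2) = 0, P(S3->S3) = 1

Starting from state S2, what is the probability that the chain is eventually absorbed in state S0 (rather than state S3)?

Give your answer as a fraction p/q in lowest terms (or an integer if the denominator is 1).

Let a_i = P(absorbed in S0 | start in state i).
Boundary conditions: a_S0 = 1, a_S3 = 0.
For each transient state i, a_i = sum_j P(i->j) * a_j:
  a_S1 = 1/5*a_S0 + 0*a_S1 + 1/5*a_S2 + 3/5*a_S3
  a_S2 = 1/5*a_S0 + 1/5*a_S1 + 1/2*a_S2 + 1/10*a_S3

Substituting a_S0 = 1 and a_S3 = 0, rearrange to (I - Q) a = r where r[i] = P(i -> S0):
  [1, -1/5] . (a_S1, a_S2) = 1/5
  [-1/5, 1/2] . (a_S1, a_S2) = 1/5

Solving yields:
  a_S1 = 7/23
  a_S2 = 12/23

Starting state is S2, so the absorption probability is a_S2 = 12/23.

Answer: 12/23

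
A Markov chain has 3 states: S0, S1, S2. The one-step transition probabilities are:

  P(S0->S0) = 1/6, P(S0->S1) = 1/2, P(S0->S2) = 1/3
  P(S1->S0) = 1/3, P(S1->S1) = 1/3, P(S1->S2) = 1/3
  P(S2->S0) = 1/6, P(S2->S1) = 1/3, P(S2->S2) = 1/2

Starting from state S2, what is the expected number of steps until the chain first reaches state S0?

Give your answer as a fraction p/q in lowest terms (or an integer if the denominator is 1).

Let h_i = expected steps to first reach S0 from state i.
Boundary: h_S0 = 0.
First-step equations for the other states:
  h_S1 = 1 + 1/3*h_S0 + 1/3*h_S1 + 1/3*h_S2
  h_S2 = 1 + 1/6*h_S0 + 1/3*h_S1 + 1/2*h_S2

Substituting h_S0 = 0 and rearranging gives the linear system (I - Q) h = 1:
  [2/3, -1/3] . (h_S1, h_S2) = 1
  [-1/3, 1/2] . (h_S1, h_S2) = 1

Solving yields:
  h_S1 = 15/4
  h_S2 = 9/2

Starting state is S2, so the expected hitting time is h_S2 = 9/2.

Answer: 9/2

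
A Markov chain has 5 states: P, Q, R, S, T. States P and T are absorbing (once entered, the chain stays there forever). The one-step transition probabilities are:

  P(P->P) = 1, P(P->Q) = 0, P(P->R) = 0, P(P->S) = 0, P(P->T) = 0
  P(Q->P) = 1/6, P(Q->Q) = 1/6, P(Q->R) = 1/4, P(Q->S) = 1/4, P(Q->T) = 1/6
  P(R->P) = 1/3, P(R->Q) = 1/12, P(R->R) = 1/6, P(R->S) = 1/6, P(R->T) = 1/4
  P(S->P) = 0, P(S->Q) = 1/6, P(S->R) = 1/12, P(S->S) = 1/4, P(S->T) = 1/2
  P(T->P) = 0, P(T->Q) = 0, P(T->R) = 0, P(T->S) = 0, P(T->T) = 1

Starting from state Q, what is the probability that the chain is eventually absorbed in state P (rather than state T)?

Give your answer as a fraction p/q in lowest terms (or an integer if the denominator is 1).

Let a_i = P(absorbed in P | start in state i).
Boundary conditions: a_P = 1, a_T = 0.
For each transient state i, a_i = sum_j P(i->j) * a_j:
  a_Q = 1/6*a_P + 1/6*a_Q + 1/4*a_R + 1/4*a_S + 1/6*a_T
  a_R = 1/3*a_P + 1/12*a_Q + 1/6*a_R + 1/6*a_S + 1/4*a_T
  a_S = 0*a_P + 1/6*a_Q + 1/12*a_R + 1/4*a_S + 1/2*a_T

Substituting a_P = 1 and a_T = 0, rearrange to (I - Q) a = r where r[i] = P(i -> P):
  [5/6, -1/4, -1/4] . (a_Q, a_R, a_S) = 1/6
  [-1/12, 5/6, -1/6] . (a_Q, a_R, a_S) = 1/3
  [-1/6, -1/12, 3/4] . (a_Q, a_R, a_S) = 0

Solving yields:
  a_Q = 148/389
  a_R = 181/389
  a_S = 53/389

Starting state is Q, so the absorption probability is a_Q = 148/389.

Answer: 148/389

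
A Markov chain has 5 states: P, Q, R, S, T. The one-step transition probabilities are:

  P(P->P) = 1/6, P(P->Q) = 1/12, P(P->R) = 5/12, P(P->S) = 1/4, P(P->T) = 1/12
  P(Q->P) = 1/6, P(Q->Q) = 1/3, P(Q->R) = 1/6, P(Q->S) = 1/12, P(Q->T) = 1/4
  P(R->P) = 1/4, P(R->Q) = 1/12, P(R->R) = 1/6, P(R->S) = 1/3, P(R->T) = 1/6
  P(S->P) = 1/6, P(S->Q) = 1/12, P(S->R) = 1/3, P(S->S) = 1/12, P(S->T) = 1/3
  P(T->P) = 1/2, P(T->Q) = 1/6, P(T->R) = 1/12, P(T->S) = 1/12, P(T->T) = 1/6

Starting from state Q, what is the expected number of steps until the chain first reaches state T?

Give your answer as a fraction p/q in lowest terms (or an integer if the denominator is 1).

Answer: 19392/4135

Derivation:
Let h_i = expected steps to first reach T from state i.
Boundary: h_T = 0.
First-step equations for the other states:
  h_P = 1 + 1/6*h_P + 1/12*h_Q + 5/12*h_R + 1/4*h_S + 1/12*h_T
  h_Q = 1 + 1/6*h_P + 1/3*h_Q + 1/6*h_R + 1/12*h_S + 1/4*h_T
  h_R = 1 + 1/4*h_P + 1/12*h_Q + 1/6*h_R + 1/3*h_S + 1/6*h_T
  h_S = 1 + 1/6*h_P + 1/12*h_Q + 1/3*h_R + 1/12*h_S + 1/3*h_T

Substituting h_T = 0 and rearranging gives the linear system (I - Q) h = 1:
  [5/6, -1/12, -5/12, -1/4] . (h_P, h_Q, h_R, h_S) = 1
  [-1/6, 2/3, -1/6, -1/12] . (h_P, h_Q, h_R, h_S) = 1
  [-1/4, -1/12, 5/6, -1/3] . (h_P, h_Q, h_R, h_S) = 1
  [-1/6, -1/12, -1/3, 11/12] . (h_P, h_Q, h_R, h_S) = 1

Solving yields:
  h_P = 22788/4135
  h_Q = 19392/4135
  h_R = 20952/4135
  h_S = 18036/4135

Starting state is Q, so the expected hitting time is h_Q = 19392/4135.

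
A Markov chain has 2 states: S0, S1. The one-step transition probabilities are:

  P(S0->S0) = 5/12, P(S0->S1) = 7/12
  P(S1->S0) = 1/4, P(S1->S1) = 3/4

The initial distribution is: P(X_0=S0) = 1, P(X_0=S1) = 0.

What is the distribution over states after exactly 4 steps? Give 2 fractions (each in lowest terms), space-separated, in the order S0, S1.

Propagating the distribution step by step (d_{t+1} = d_t * P):
d_0 = (S0=1, S1=0)
  d_1[S0] = 1*5/12 + 0*1/4 = 5/12
  d_1[S1] = 1*7/12 + 0*3/4 = 7/12
d_1 = (S0=5/12, S1=7/12)
  d_2[S0] = 5/12*5/12 + 7/12*1/4 = 23/72
  d_2[S1] = 5/12*7/12 + 7/12*3/4 = 49/72
d_2 = (S0=23/72, S1=49/72)
  d_3[S0] = 23/72*5/12 + 49/72*1/4 = 131/432
  d_3[S1] = 23/72*7/12 + 49/72*3/4 = 301/432
d_3 = (S0=131/432, S1=301/432)
  d_4[S0] = 131/432*5/12 + 301/432*1/4 = 779/2592
  d_4[S1] = 131/432*7/12 + 301/432*3/4 = 1813/2592
d_4 = (S0=779/2592, S1=1813/2592)

Answer: 779/2592 1813/2592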